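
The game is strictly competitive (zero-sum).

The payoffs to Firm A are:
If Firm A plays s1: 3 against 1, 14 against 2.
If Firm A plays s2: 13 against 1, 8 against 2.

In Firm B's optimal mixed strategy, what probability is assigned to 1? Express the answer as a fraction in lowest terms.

Row minima are 3 and 8, so Firm A's maximin is 8; column maxima are 13 and 14, so Firm B's minimax is 13. These differ, so the equilibrium is in mixed strategies.
Let Firm B play 1 with probability q. Firm A is indifferent when 3q + 14(1−q) = 13q + 8(1−q), giving q = 3/8.

3/8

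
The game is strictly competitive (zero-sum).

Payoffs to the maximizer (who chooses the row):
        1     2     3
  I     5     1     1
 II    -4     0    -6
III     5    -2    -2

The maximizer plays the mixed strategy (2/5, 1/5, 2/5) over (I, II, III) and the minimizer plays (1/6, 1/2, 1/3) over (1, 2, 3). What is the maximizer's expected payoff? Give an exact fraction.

Against (1/6, 1/2, 1/3), each row's expected payoff is I: 5/3; II: -8/3; III: -5/6.
Taking the (2/5, 1/5, 2/5)-weighted average: (2/5)·(5/3) + (1/5)·(-8/3) + (2/5)·(-5/6) = -1/5.

-1/5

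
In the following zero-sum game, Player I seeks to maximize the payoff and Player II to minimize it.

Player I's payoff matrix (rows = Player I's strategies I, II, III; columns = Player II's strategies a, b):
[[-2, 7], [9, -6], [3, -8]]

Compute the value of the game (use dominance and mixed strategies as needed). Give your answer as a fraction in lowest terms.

17/8

Row III is strictly dominated by row II, so Player I never plays it.
The remaining 2×2 game on (I, II) × (a, b) has no saddle point. Let Player I play I with probability p; indifference gives −2p + 9(1−p) = 7p − 6(1−p), so p = 5/8.
Similarly Player II's optimal q on a is 13/24, and the value is -2·(13/24) + (7)·(11/24) = 17/8.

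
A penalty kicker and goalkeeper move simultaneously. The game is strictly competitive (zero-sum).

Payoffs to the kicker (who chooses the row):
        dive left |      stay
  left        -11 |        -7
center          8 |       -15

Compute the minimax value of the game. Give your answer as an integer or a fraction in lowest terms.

-221/27

Row minima are -11 and -15, so the kicker's maximin is -11; column maxima are 8 and -7, so the goalkeeper's minimax is -7. These differ, so the equilibrium is in mixed strategies.
Let the kicker play left with probability p. The goalkeeper is indifferent when −11p + 8(1−p) = −7p − 15(1−p), giving p = 23/27.
Let the goalkeeper play dive left with probability q. The kicker is indifferent when −11q − 7(1−q) = 8q − 15(1−q), giving q = 8/27.
The value is -11·(8/27) + (-7)·(19/27) = -221/27.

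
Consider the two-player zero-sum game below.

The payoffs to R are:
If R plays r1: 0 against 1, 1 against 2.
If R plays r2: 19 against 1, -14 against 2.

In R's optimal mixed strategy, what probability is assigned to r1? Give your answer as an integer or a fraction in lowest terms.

Row minima are 0 and -14, so R's maximin is 0; column maxima are 19 and 1, so C's minimax is 1. These differ, so the equilibrium is in mixed strategies.
Let R play r1 with probability p. C is indifferent when 19(1−p) = p − 14(1−p), giving p = 33/34.

33/34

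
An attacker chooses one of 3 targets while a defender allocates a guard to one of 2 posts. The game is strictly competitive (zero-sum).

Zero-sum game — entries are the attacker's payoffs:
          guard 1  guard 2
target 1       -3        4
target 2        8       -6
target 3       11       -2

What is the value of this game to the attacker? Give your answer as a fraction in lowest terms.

19/10

Row target 2 is strictly dominated by row target 3, so the attacker never plays it.
The remaining 2×2 game on (target 1, target 3) × (guard 1, guard 2) has no saddle point. Let the attacker play target 1 with probability p; indifference gives −3p + 11(1−p) = 4p − 2(1−p), so p = 13/20.
Similarly the defender's optimal q on guard 1 is 3/10, and the value is -3·(3/10) + (4)·(7/10) = 19/10.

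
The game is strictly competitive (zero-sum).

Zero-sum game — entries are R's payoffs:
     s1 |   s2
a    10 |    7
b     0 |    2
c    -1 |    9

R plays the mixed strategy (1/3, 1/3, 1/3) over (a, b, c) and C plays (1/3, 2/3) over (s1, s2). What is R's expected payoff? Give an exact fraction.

Against (1/3, 2/3), each row's expected payoff is a: 8; b: 4/3; c: 17/3.
Taking the (1/3, 1/3, 1/3)-weighted average: (1/3)·(8) + (1/3)·(4/3) + (1/3)·(17/3) = 5.

5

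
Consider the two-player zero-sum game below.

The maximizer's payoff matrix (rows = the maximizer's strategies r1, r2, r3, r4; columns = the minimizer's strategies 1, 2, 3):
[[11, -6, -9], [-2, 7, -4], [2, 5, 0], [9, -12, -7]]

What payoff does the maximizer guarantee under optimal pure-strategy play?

0

Row minima: -9, -4, 0, -12 → the maximizer's maximin is 0.
Column maxima: 11, 7, 0 → the minimizer's minimax is 0.
They coincide at (r3, 3), so the value is 0.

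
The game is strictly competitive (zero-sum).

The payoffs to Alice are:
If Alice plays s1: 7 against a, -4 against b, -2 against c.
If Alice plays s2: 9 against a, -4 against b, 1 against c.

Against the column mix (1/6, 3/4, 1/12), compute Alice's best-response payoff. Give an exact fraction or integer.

s1: (7)·(1/6) + (-4)·(3/4) + (-2)·(1/12) = -2.
s2: (9)·(1/6) + (-4)·(3/4) + (1)·(1/12) = -17/12.
The best pure response is s2 with expected payoff -17/12.

-17/12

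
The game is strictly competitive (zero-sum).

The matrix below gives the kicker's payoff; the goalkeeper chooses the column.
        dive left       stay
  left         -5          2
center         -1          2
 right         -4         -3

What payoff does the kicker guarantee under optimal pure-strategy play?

Row minima: -5, -1, -4 → the kicker's maximin is -1.
Column maxima: -1, 2 → the goalkeeper's minimax is -1.
They coincide at (center, dive left), so the value is -1.

-1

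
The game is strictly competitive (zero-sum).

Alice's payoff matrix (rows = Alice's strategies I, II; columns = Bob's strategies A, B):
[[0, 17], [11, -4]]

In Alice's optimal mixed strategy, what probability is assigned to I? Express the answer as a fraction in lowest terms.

Row minima are 0 and -4, so Alice's maximin is 0; column maxima are 11 and 17, so Bob's minimax is 11. These differ, so the equilibrium is in mixed strategies.
Let Alice play I with probability p. Bob is indifferent when 11(1−p) = 17p − 4(1−p), giving p = 15/32.

15/32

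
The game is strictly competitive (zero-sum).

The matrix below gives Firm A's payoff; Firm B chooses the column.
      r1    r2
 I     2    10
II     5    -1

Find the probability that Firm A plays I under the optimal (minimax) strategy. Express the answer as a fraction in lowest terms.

Row minima are 2 and -1, so Firm A's maximin is 2; column maxima are 5 and 10, so Firm B's minimax is 5. These differ, so the equilibrium is in mixed strategies.
Let Firm A play I with probability p. Firm B is indifferent when 2p + 5(1−p) = 10p − (1−p), giving p = 3/7.

3/7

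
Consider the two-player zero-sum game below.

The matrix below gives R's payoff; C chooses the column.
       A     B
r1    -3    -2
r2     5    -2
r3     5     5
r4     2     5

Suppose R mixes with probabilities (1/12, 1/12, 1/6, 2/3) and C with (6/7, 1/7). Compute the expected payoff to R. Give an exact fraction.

107/42

Against (6/7, 1/7), each row's expected payoff is r1: -20/7; r2: 4; r3: 5; r4: 17/7.
Taking the (1/12, 1/12, 1/6, 2/3)-weighted average: (1/12)·(-20/7) + (1/12)·(4) + (1/6)·(5) + (2/3)·(17/7) = 107/42.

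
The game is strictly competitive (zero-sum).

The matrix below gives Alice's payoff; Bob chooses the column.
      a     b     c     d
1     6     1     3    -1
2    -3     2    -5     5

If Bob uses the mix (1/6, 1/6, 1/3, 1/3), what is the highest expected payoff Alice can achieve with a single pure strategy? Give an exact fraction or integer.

11/6

1: (6)·(1/6) + (1)·(1/6) + (3)·(1/3) + (-1)·(1/3) = 11/6.
2: (-3)·(1/6) + (2)·(1/6) + (-5)·(1/3) + (5)·(1/3) = -1/6.
The best pure response is 1 with expected payoff 11/6.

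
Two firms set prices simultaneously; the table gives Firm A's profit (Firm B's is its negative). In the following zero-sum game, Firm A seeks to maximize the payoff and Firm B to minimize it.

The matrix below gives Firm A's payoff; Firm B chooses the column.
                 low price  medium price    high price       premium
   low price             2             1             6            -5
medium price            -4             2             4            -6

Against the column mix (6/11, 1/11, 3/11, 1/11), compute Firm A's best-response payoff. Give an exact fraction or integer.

26/11

low price: (2)·(6/11) + (1)·(1/11) + (6)·(3/11) + (-5)·(1/11) = 26/11.
medium price: (-4)·(6/11) + (2)·(1/11) + (4)·(3/11) + (-6)·(1/11) = -16/11.
The best pure response is low price with expected payoff 26/11.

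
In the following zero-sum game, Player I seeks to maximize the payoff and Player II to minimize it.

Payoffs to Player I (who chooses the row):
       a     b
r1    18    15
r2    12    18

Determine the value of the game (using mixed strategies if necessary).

16

Row minima are 15 and 12, so Player I's maximin is 15; column maxima are 18 and 18, so Player II's minimax is 18. These differ, so the equilibrium is in mixed strategies.
Let Player I play r1 with probability p. Player II is indifferent when 18p + 12(1−p) = 15p + 18(1−p), giving p = 2/3.
Let Player II play a with probability q. Player I is indifferent when 18q + 15(1−q) = 12q + 18(1−q), giving q = 1/3.
The value is 18·(1/3) + (15)·(2/3) = 16.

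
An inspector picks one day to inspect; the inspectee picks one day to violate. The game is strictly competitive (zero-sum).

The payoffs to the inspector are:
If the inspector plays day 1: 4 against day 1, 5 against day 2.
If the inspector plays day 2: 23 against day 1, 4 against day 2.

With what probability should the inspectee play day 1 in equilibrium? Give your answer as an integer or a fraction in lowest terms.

1/20

Row minima are 4 and 4, so the inspector's maximin is 4; column maxima are 23 and 5, so the inspectee's minimax is 5. These differ, so the equilibrium is in mixed strategies.
Let the inspectee play day 1 with probability q. The inspector is indifferent when 4q + 5(1−q) = 23q + 4(1−q), giving q = 1/20.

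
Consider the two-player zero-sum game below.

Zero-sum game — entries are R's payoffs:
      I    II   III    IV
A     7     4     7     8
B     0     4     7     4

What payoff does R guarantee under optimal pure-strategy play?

Row minima: 4, 0 → R's maximin is 4.
Column maxima: 7, 4, 7, 8 → C's minimax is 4.
They coincide at (A, II), so the value is 4.

4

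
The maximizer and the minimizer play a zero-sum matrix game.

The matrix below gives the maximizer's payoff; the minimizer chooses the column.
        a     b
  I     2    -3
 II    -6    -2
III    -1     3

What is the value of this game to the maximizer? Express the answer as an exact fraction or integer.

Row II is strictly dominated by row III, so the maximizer never plays it.
The remaining 2×2 game on (I, III) × (a, b) has no saddle point. Let the maximizer play I with probability p; indifference gives 2p − (1−p) = −3p + 3(1−p), so p = 4/9.
Similarly the minimizer's optimal q on a is 2/3, and the value is 2·(2/3) + (-3)·(1/3) = 1/3.

1/3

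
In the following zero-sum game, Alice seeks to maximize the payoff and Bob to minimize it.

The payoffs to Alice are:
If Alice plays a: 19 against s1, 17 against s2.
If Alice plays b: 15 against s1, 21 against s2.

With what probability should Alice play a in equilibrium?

Row minima are 17 and 15, so Alice's maximin is 17; column maxima are 19 and 21, so Bob's minimax is 19. These differ, so the equilibrium is in mixed strategies.
Let Alice play a with probability p. Bob is indifferent when 19p + 15(1−p) = 17p + 21(1−p), giving p = 3/4.

3/4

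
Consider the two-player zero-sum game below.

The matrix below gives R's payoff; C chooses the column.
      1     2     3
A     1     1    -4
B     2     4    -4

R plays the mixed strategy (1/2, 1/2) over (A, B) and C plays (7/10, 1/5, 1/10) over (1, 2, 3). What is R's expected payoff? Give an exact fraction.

Against (7/10, 1/5, 1/10), each row's expected payoff is A: 1/2; B: 9/5.
Taking the (1/2, 1/2)-weighted average: (1/2)·(1/2) + (1/2)·(9/5) = 23/20.

23/20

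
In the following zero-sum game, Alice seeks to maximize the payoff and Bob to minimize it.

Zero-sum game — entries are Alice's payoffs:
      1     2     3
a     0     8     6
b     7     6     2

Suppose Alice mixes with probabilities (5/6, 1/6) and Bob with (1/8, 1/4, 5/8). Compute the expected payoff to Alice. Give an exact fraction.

Against (1/8, 1/4, 5/8), each row's expected payoff is a: 23/4; b: 29/8.
Taking the (5/6, 1/6)-weighted average: (5/6)·(23/4) + (1/6)·(29/8) = 259/48.

259/48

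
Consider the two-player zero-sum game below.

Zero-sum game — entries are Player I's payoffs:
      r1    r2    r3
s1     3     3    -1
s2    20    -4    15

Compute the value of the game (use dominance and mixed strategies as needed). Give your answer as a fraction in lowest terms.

41/23

Column r1 is strictly dominated by r3 for Player II (it gives Player I more in every row).
The remaining 2×2 game on (s1, s2) × (r2, r3) has no saddle point. Let Player I play s1 with probability p; indifference gives 3p − 4(1−p) = −p + 15(1−p), so p = 19/23.
Similarly Player II's optimal q on r2 is 16/23, and the value is 3·(16/23) + (-1)·(7/23) = 41/23.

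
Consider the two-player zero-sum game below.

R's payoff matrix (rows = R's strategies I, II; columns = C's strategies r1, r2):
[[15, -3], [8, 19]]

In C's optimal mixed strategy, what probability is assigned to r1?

Row minima are -3 and 8, so R's maximin is 8; column maxima are 15 and 19, so C's minimax is 15. These differ, so the equilibrium is in mixed strategies.
Let C play r1 with probability q. R is indifferent when 15q − 3(1−q) = 8q + 19(1−q), giving q = 22/29.

22/29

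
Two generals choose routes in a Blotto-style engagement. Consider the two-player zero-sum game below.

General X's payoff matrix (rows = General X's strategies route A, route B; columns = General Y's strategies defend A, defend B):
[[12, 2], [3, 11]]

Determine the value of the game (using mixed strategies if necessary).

7

Row minima are 2 and 3, so General X's maximin is 3; column maxima are 12 and 11, so General Y's minimax is 11. These differ, so the equilibrium is in mixed strategies.
Let General X play route A with probability p. General Y is indifferent when 12p + 3(1−p) = 2p + 11(1−p), giving p = 4/9.
Let General Y play defend A with probability q. General X is indifferent when 12q + 2(1−q) = 3q + 11(1−q), giving q = 1/2.
The value is 12·(1/2) + (2)·(1/2) = 7.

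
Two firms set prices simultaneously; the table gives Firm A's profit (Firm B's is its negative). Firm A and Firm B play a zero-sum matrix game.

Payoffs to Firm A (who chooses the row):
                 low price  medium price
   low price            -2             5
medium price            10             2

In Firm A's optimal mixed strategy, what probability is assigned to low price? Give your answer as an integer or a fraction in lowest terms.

8/15

Row minima are -2 and 2, so Firm A's maximin is 2; column maxima are 10 and 5, so Firm B's minimax is 5. These differ, so the equilibrium is in mixed strategies.
Let Firm A play low price with probability p. Firm B is indifferent when −2p + 10(1−p) = 5p + 2(1−p), giving p = 8/15.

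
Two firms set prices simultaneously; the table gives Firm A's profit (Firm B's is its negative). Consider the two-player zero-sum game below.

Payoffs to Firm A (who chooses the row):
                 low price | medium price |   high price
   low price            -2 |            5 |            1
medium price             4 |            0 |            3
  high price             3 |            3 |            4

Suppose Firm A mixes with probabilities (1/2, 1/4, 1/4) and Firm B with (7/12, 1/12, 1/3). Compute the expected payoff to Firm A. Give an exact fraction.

35/24

Against (7/12, 1/12, 1/3), each row's expected payoff is low price: -5/12; medium price: 10/3; high price: 10/3.
Taking the (1/2, 1/4, 1/4)-weighted average: (1/2)·(-5/12) + (1/4)·(10/3) + (1/4)·(10/3) = 35/24.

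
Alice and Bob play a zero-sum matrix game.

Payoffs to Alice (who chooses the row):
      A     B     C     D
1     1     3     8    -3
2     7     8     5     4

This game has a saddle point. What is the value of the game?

Row minima: -3, 4 → Alice's maximin is 4.
Column maxima: 7, 8, 8, 4 → Bob's minimax is 4.
They coincide at (2, D), so the value is 4.

4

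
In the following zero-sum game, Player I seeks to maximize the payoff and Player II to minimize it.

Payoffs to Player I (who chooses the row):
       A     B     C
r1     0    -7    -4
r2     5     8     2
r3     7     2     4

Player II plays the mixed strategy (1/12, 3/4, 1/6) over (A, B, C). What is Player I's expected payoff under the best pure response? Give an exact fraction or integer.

27/4

r1: (0)·(1/12) + (-7)·(3/4) + (-4)·(1/6) = -71/12.
r2: (5)·(1/12) + (8)·(3/4) + (2)·(1/6) = 27/4.
r3: (7)·(1/12) + (2)·(3/4) + (4)·(1/6) = 11/4.
The best pure response is r2 with expected payoff 27/4.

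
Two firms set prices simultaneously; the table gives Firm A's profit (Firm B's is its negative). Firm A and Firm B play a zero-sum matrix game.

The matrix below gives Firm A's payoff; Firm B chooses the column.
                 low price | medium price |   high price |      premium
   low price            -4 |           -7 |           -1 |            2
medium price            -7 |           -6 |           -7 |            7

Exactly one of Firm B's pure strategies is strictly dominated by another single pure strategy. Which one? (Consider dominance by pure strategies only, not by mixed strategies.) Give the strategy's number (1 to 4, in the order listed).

Firm B prefers columns that give Firm A less. Compare premium with low price: -4 < 2, -7 < 7.
So low price strictly dominates premium for Firm B; premium is strictly dominated.

4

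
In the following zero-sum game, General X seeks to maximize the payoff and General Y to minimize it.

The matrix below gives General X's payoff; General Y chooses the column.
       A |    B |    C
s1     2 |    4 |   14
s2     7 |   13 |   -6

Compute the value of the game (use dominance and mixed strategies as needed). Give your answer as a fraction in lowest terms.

22/5

Column B is strictly dominated by A for General Y (it gives General X more in every row).
The remaining 2×2 game on (s1, s2) × (A, C) has no saddle point. Let General X play s1 with probability p; indifference gives 2p + 7(1−p) = 14p − 6(1−p), so p = 13/25.
Similarly General Y's optimal q on A is 4/5, and the value is 2·(4/5) + (14)·(1/5) = 22/5.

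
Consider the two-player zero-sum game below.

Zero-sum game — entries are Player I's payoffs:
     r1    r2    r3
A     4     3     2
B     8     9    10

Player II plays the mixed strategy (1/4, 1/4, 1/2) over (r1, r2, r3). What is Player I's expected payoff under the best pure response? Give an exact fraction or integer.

A: (4)·(1/4) + (3)·(1/4) + (2)·(1/2) = 11/4.
B: (8)·(1/4) + (9)·(1/4) + (10)·(1/2) = 37/4.
The best pure response is B with expected payoff 37/4.

37/4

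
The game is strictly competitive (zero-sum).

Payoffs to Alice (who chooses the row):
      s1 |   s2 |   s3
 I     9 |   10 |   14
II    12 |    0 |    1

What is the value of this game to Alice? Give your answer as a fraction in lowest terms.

120/13

Column s3 is strictly dominated by s2 for Bob (it gives Alice more in every row).
The remaining 2×2 game on (I, II) × (s1, s2) has no saddle point. Let Alice play I with probability p; indifference gives 9p + 12(1−p) = 10p, so p = 12/13.
Similarly Bob's optimal q on s1 is 10/13, and the value is 9·(10/13) + (10)·(3/13) = 120/13.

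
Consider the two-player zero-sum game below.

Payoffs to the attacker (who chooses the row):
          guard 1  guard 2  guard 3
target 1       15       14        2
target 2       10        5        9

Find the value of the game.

Column guard 1 is strictly dominated by guard 2 for the defender (it gives the attacker more in every row).
The remaining 2×2 game on (target 1, target 2) × (guard 2, guard 3) has no saddle point. Let the attacker play target 1 with probability p; indifference gives 14p + 5(1−p) = 2p + 9(1−p), so p = 1/4.
Similarly the defender's optimal q on guard 2 is 7/16, and the value is 14·(7/16) + (2)·(9/16) = 29/4.

29/4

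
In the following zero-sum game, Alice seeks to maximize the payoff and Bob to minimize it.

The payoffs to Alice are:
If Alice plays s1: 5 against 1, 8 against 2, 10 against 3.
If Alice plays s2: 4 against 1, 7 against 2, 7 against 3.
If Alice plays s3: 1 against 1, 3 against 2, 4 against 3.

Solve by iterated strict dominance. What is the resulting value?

5

Row s3 is strictly dominated by row s1 (5>1, 8>3, 10>4); eliminate s3.
Column 3 is strictly dominated by 1 for Bob (5<10, 4<7); eliminate 3.
Column 2 is strictly dominated by 1 for Bob (5<8, 4<7); eliminate 2.
Row s2 is strictly dominated by row s1 (5>4); eliminate s2.
Only (s1, 1) remains, with payoff 5.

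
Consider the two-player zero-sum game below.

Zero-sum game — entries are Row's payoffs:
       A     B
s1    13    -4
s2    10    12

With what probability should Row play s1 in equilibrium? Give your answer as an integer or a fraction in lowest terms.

Row minima are -4 and 10, so Row's maximin is 10; column maxima are 13 and 12, so Column's minimax is 12. These differ, so the equilibrium is in mixed strategies.
Let Row play s1 with probability p. Column is indifferent when 13p + 10(1−p) = −4p + 12(1−p), giving p = 2/19.

2/19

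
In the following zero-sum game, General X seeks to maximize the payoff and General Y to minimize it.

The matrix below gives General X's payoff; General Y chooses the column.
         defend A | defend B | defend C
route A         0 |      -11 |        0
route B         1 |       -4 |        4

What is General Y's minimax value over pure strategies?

-4

The worst case (largest entry) in each column is defend A: 1, defend B: -4, defend C: 4.
The best (smallest) of these is -4.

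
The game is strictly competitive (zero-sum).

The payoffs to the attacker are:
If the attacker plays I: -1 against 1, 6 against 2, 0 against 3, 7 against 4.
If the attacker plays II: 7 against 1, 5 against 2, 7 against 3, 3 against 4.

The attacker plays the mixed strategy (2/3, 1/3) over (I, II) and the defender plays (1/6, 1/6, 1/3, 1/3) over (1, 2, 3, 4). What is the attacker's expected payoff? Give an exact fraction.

Against (1/6, 1/6, 1/3, 1/3), each row's expected payoff is I: 19/6; II: 16/3.
Taking the (2/3, 1/3)-weighted average: (2/3)·(19/6) + (1/3)·(16/3) = 35/9.

35/9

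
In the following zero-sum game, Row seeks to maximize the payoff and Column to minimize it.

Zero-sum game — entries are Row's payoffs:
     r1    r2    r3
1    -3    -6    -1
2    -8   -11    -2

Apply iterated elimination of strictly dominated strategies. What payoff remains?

Column r3 is strictly dominated by r1 for Column (-3<-1, -8<-2); eliminate r3.
Row 2 is strictly dominated by row 1 (-3>-8, -6>-11); eliminate 2.
Column r1 is strictly dominated by r2 for Column (-6<-3); eliminate r1.
Only (1, r2) remains, with payoff -6.

-6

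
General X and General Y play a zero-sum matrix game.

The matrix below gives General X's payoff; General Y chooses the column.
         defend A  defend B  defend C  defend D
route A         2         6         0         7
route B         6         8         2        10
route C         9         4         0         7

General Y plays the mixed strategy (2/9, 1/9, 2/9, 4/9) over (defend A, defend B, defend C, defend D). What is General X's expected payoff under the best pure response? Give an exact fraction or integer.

64/9

route A: (2)·(2/9) + (6)·(1/9) + (0)·(2/9) + (7)·(4/9) = 38/9.
route B: (6)·(2/9) + (8)·(1/9) + (2)·(2/9) + (10)·(4/9) = 64/9.
route C: (9)·(2/9) + (4)·(1/9) + (0)·(2/9) + (7)·(4/9) = 50/9.
The best pure response is route B with expected payoff 64/9.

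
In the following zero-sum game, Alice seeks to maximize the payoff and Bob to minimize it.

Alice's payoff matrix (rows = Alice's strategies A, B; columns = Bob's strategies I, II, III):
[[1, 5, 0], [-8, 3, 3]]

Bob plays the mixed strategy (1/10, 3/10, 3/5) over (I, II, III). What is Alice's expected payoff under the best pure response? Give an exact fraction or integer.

19/10

A: (1)·(1/10) + (5)·(3/10) + (0)·(3/5) = 8/5.
B: (-8)·(1/10) + (3)·(3/10) + (3)·(3/5) = 19/10.
The best pure response is B with expected payoff 19/10.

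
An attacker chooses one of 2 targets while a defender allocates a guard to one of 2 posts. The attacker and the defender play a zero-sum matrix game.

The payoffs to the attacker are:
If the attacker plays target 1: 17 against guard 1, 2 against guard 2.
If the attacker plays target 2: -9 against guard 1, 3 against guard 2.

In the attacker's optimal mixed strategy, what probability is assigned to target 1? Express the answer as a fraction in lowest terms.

4/9

Row minima are 2 and -9, so the attacker's maximin is 2; column maxima are 17 and 3, so the defender's minimax is 3. These differ, so the equilibrium is in mixed strategies.
Let the attacker play target 1 with probability p. The defender is indifferent when 17p − 9(1−p) = 2p + 3(1−p), giving p = 4/9.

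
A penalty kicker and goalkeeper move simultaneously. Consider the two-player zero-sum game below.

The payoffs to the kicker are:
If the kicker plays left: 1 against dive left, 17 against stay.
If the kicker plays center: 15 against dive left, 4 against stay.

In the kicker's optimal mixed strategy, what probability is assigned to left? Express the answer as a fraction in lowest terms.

Row minima are 1 and 4, so the kicker's maximin is 4; column maxima are 15 and 17, so the goalkeeper's minimax is 15. These differ, so the equilibrium is in mixed strategies.
Let the kicker play left with probability p. The goalkeeper is indifferent when p + 15(1−p) = 17p + 4(1−p), giving p = 11/27.

11/27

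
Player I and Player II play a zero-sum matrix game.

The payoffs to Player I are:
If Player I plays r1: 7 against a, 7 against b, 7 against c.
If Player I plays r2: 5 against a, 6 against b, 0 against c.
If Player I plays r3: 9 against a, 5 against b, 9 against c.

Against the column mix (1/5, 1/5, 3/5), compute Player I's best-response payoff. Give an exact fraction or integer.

41/5

r1: (7)·(1/5) + (7)·(1/5) + (7)·(3/5) = 7.
r2: (5)·(1/5) + (6)·(1/5) + (0)·(3/5) = 11/5.
r3: (9)·(1/5) + (5)·(1/5) + (9)·(3/5) = 41/5.
The best pure response is r3 with expected payoff 41/5.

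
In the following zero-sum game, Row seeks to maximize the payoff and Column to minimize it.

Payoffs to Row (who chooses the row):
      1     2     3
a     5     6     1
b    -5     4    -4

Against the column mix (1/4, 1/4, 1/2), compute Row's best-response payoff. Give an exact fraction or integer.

a: (5)·(1/4) + (6)·(1/4) + (1)·(1/2) = 13/4.
b: (-5)·(1/4) + (4)·(1/4) + (-4)·(1/2) = -9/4.
The best pure response is a with expected payoff 13/4.

13/4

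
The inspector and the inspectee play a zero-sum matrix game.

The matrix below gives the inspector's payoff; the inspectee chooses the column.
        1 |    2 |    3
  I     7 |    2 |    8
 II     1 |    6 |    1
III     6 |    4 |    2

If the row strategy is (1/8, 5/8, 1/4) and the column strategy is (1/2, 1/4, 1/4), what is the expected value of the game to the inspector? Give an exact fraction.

Against (1/2, 1/4, 1/4), each row's expected payoff is I: 6; II: 9/4; III: 9/2.
Taking the (1/8, 5/8, 1/4)-weighted average: (1/8)·(6) + (5/8)·(9/4) + (1/4)·(9/2) = 105/32.

105/32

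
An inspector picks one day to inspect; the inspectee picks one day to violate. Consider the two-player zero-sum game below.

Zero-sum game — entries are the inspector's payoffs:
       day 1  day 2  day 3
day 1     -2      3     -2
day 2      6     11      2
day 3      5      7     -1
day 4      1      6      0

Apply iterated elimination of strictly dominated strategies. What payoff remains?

Row day 3 is strictly dominated by row day 2 (6>5, 11>7, 2>-1); eliminate day 3.
Row day 4 is strictly dominated by row day 2 (6>1, 11>6, 2>0); eliminate day 4.
Column day 2 is strictly dominated by day 1 for the inspectee (-2<3, 6<11); eliminate day 2.
Row day 1 is strictly dominated by row day 2 (6>-2, 2>-2); eliminate day 1.
Column day 1 is strictly dominated by day 3 for the inspectee (2<6); eliminate day 1.
Only (day 2, day 3) remains, with payoff 2.

2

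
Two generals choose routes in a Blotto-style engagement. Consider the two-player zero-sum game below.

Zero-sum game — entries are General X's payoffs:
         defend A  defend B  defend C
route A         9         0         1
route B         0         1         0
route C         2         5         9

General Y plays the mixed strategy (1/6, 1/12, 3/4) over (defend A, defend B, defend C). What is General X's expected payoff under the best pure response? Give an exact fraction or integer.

route A: (9)·(1/6) + (0)·(1/12) + (1)·(3/4) = 9/4.
route B: (0)·(1/6) + (1)·(1/12) + (0)·(3/4) = 1/12.
route C: (2)·(1/6) + (5)·(1/12) + (9)·(3/4) = 15/2.
The best pure response is route C with expected payoff 15/2.

15/2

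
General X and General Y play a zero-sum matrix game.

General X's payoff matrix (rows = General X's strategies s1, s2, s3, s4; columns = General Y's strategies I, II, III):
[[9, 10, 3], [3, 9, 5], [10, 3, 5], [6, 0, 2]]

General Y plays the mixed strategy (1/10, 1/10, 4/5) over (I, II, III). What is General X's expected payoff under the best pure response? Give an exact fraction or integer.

53/10

s1: (9)·(1/10) + (10)·(1/10) + (3)·(4/5) = 43/10.
s2: (3)·(1/10) + (9)·(1/10) + (5)·(4/5) = 26/5.
s3: (10)·(1/10) + (3)·(1/10) + (5)·(4/5) = 53/10.
s4: (6)·(1/10) + (0)·(1/10) + (2)·(4/5) = 11/5.
The best pure response is s3 with expected payoff 53/10.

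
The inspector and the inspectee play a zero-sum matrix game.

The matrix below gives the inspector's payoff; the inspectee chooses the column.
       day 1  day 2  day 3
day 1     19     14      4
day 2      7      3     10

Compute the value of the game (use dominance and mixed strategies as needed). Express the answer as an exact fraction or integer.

Column day 1 is strictly dominated by day 2 for the inspectee (it gives the inspector more in every row).
The remaining 2×2 game on (day 1, day 2) × (day 2, day 3) has no saddle point. Let the inspector play day 1 with probability p; indifference gives 14p + 3(1−p) = 4p + 10(1−p), so p = 7/17.
Similarly the inspectee's optimal q on day 2 is 6/17, and the value is 14·(6/17) + (4)·(11/17) = 128/17.

128/17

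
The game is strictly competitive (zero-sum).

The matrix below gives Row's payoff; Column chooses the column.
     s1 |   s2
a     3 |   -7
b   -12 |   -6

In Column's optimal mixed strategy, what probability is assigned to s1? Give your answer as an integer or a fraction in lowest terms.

1/16

Row minima are -7 and -12, so Row's maximin is -7; column maxima are 3 and -6, so Column's minimax is -6. These differ, so the equilibrium is in mixed strategies.
Let Column play s1 with probability q. Row is indifferent when 3q − 7(1−q) = −12q − 6(1−q), giving q = 1/16.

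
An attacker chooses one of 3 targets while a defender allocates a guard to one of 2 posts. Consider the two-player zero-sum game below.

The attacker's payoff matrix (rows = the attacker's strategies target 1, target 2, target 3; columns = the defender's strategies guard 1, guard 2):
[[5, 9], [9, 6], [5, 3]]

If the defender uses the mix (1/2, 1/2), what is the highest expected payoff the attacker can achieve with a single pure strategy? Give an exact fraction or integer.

target 1: (5)·(1/2) + (9)·(1/2) = 7.
target 2: (9)·(1/2) + (6)·(1/2) = 15/2.
target 3: (5)·(1/2) + (3)·(1/2) = 4.
The best pure response is target 2 with expected payoff 15/2.

15/2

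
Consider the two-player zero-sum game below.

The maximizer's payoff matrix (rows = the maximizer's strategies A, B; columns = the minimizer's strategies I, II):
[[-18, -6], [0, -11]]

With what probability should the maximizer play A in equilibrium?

Row minima are -18 and -11, so the maximizer's maximin is -11; column maxima are 0 and -6, so the minimizer's minimax is -6. These differ, so the equilibrium is in mixed strategies.
Let the maximizer play A with probability p. The minimizer is indifferent when −18p = −6p − 11(1−p), giving p = 11/23.

11/23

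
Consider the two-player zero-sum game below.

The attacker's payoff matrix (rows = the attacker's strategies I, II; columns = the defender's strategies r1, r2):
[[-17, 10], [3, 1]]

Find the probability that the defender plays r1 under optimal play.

9/29

Row minima are -17 and 1, so the attacker's maximin is 1; column maxima are 3 and 10, so the defender's minimax is 3. These differ, so the equilibrium is in mixed strategies.
Let the defender play r1 with probability q. The attacker is indifferent when −17q + 10(1−q) = 3q + (1−q), giving q = 9/29.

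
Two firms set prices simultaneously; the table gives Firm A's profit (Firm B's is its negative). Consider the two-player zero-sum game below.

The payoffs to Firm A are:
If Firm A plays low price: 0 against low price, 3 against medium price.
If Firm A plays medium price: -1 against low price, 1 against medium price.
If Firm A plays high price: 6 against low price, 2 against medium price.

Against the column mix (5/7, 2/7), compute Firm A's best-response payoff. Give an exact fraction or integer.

low price: (0)·(5/7) + (3)·(2/7) = 6/7.
medium price: (-1)·(5/7) + (1)·(2/7) = -3/7.
high price: (6)·(5/7) + (2)·(2/7) = 34/7.
The best pure response is high price with expected payoff 34/7.

34/7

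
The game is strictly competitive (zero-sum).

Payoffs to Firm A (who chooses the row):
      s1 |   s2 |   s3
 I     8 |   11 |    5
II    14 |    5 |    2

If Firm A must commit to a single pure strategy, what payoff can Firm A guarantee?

5

The worst-case payoff for each row is I: 5, II: 2.
The best of these is 5.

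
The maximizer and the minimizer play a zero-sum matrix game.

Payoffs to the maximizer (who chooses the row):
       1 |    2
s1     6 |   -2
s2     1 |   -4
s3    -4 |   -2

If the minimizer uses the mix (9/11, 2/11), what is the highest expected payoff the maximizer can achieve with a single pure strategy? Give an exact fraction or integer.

s1: (6)·(9/11) + (-2)·(2/11) = 50/11.
s2: (1)·(9/11) + (-4)·(2/11) = 1/11.
s3: (-4)·(9/11) + (-2)·(2/11) = -40/11.
The best pure response is s1 with expected payoff 50/11.

50/11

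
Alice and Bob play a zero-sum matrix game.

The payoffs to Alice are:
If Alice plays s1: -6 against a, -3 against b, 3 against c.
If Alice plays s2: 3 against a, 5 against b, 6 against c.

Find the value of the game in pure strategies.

Row minima: -6, 3 → Alice's maximin is 3.
Column maxima: 3, 5, 6 → Bob's minimax is 3.
They coincide at (s2, a), so the value is 3.

3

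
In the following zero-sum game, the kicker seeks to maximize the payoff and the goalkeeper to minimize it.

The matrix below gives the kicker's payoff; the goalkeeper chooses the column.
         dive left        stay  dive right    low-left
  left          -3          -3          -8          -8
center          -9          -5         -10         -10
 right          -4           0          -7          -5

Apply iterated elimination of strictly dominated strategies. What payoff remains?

Column stay is strictly dominated by dive right for the goalkeeper (-8<-3, -10<-5, -7<0); eliminate stay.
Column dive left is strictly dominated by dive right for the goalkeeper (-8<-3, -10<-9, -7<-4); eliminate dive left.
Row center is strictly dominated by row left (-8>-10, -8>-10); eliminate center.
Row left is strictly dominated by row right (-7>-8, -5>-8); eliminate left.
Column low-left is strictly dominated by dive right for the goalkeeper (-7<-5); eliminate low-left.
Only (right, dive right) remains, with payoff -7.

-7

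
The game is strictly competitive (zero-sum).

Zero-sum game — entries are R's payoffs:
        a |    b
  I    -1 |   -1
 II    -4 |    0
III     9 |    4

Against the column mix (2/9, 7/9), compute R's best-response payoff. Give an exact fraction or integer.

I: (-1)·(2/9) + (-1)·(7/9) = -1.
II: (-4)·(2/9) + (0)·(7/9) = -8/9.
III: (9)·(2/9) + (4)·(7/9) = 46/9.
The best pure response is III with expected payoff 46/9.

46/9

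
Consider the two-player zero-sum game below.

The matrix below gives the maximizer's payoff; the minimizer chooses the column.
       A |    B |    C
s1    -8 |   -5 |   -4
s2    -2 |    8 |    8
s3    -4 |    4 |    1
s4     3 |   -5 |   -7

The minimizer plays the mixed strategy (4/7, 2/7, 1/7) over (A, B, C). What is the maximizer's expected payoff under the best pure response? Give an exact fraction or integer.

s1: (-8)·(4/7) + (-5)·(2/7) + (-4)·(1/7) = -46/7.
s2: (-2)·(4/7) + (8)·(2/7) + (8)·(1/7) = 16/7.
s3: (-4)·(4/7) + (4)·(2/7) + (1)·(1/7) = -1.
s4: (3)·(4/7) + (-5)·(2/7) + (-7)·(1/7) = -5/7.
The best pure response is s2 with expected payoff 16/7.

16/7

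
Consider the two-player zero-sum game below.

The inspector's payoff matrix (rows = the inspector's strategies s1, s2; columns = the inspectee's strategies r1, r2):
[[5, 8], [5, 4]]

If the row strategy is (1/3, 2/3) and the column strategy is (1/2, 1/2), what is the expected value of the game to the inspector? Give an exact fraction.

Against (1/2, 1/2), each row's expected payoff is s1: 13/2; s2: 9/2.
Taking the (1/3, 2/3)-weighted average: (1/3)·(13/2) + (2/3)·(9/2) = 31/6.

31/6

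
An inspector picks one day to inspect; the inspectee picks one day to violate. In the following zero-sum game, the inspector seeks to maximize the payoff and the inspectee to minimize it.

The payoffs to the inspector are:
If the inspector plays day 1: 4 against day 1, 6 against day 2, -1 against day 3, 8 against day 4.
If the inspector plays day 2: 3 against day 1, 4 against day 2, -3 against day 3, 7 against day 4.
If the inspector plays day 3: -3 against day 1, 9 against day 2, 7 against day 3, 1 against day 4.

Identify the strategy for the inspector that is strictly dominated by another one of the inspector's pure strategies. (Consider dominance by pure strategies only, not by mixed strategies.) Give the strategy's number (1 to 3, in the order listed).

Compare day 2 with day 1: 4 > 3, 6 > 4, -1 > -3, 8 > 7.
So day 1 strictly dominates day 2 for the inspector; day 2 is strictly dominated.

2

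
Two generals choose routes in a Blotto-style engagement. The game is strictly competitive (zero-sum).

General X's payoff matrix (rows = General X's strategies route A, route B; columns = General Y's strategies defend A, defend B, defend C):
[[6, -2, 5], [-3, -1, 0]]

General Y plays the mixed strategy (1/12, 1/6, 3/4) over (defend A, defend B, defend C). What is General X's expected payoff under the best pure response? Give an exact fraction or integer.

route A: (6)·(1/12) + (-2)·(1/6) + (5)·(3/4) = 47/12.
route B: (-3)·(1/12) + (-1)·(1/6) + (0)·(3/4) = -5/12.
The best pure response is route A with expected payoff 47/12.

47/12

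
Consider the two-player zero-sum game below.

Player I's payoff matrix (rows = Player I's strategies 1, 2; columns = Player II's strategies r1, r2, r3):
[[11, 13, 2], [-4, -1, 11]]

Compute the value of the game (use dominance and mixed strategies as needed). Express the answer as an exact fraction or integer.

Column r2 is strictly dominated by r1 for Player II (it gives Player I more in every row).
The remaining 2×2 game on (1, 2) × (r1, r3) has no saddle point. Let Player I play 1 with probability p; indifference gives 11p − 4(1−p) = 2p + 11(1−p), so p = 5/8.
Similarly Player II's optimal q on r1 is 3/8, and the value is 11·(3/8) + (2)·(5/8) = 43/8.

43/8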